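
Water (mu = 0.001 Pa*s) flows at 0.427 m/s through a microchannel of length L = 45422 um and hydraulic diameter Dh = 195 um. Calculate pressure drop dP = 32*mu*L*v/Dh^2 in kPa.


Step 1: Convert to SI: L = 45422e-6 m, Dh = 195e-6 m
Step 2: dP = 32 * 0.001 * 45422e-6 * 0.427 / (195e-6)^2
Step 3: dP = 16322.06 Pa
Step 4: Convert to kPa: dP = 16.32 kPa


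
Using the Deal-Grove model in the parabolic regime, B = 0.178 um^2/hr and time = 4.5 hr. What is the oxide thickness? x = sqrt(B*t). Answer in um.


Step 1: Compute B*t = 0.178 * 4.5 = 0.801
Step 2: x = sqrt(0.801)
x = 0.895 um


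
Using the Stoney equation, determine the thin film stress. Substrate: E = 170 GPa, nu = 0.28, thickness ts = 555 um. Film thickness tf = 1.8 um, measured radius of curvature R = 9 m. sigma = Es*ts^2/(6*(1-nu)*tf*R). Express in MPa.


Step 1: Compute numerator: Es * ts^2 = 170 * 555^2 = 52364250 (GPa*um^2)
Step 2: Compute denominator (R in um): 6*(1-nu)*tf*R = 6*0.72*1.8*9e6 = 69984000.0 (um^2)
Step 3: sigma (GPa) = 52364250 / 69984000.0 = 7.48232e-01 GPa
Step 4: Convert to MPa (x1000): sigma = 748.2 MPa


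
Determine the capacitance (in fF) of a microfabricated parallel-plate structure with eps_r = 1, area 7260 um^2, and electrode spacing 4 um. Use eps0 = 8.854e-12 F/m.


Step 1: Convert area to m^2: A = 7260e-12 m^2
Step 2: Convert gap to m: d = 4e-6 m
Step 3: C = eps0 * eps_r * A / d
C = 8.854e-12 * 1 * 7260e-12 / 4e-6
Step 4: Convert to fF (multiply by 1e15).
C = 16.07 fF


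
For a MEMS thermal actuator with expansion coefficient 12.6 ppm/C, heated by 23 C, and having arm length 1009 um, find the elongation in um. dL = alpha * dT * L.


Step 1: Convert CTE: alpha = 12.6 ppm/C = 12.6e-6 /C
Step 2: dL = 12.6e-6 * 23 * 1009
dL = 0.2924 um


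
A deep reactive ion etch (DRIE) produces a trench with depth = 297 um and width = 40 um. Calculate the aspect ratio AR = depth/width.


Step 1: AR = depth / width
Step 2: AR = 297 / 40
AR = 7.4


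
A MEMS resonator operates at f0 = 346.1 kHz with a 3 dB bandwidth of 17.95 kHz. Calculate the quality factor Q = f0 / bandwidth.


Step 1: Q = f0 / bandwidth
Step 2: Q = 346.1 / 17.95
Q = 19.3


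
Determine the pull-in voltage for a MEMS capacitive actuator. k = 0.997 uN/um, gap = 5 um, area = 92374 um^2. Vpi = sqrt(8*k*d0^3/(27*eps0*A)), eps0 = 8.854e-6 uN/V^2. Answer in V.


Step 1: Compute numerator: 8 * k * d0^3 = 8 * 0.997 * 5^3 = 997.0
Step 2: Compute denominator: 27 * eps0 * A = 27 * 8.854e-6 * 92374 = 22.082744
Step 3: Vpi = sqrt(997.0 / 22.082744)
Vpi = 6.72 V


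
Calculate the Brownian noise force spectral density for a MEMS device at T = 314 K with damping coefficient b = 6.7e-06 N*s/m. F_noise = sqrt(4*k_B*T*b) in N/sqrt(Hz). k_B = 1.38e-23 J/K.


Step 1: Compute 4 * k_B * T * b
= 4 * 1.38e-23 * 314 * 6.7e-06
= 1.1613e-25 N^2/Hz
Step 2: F_noise = sqrt(1.1613e-25)
F_noise = 3.41e-13 N/sqrt(Hz)


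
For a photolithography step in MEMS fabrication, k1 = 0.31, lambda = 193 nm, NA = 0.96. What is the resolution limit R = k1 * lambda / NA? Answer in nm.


Step 1: Identify values: k1 = 0.31, lambda = 193 nm, NA = 0.96
Step 2: R = k1 * lambda / NA
R = 0.31 * 193 / 0.96
R = 62.3 nm


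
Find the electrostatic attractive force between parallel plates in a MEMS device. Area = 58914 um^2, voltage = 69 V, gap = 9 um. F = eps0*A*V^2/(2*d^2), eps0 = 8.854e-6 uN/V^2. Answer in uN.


Step 1: Identify parameters.
eps0 = 8.854e-6 uN/V^2, A = 58914 um^2, V = 69 V, d = 9 um
Step 2: Compute V^2 = 69^2 = 4761
Step 3: Compute d^2 = 9^2 = 81
Step 4: F = 0.5 * 8.854e-6 * 58914 * 4761 / 81
F = 15.33 uN


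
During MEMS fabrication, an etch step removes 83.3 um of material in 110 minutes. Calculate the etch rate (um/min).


Step 1: Etch rate = depth / time
Step 2: rate = 83.3 / 110
rate = 0.757 um/min


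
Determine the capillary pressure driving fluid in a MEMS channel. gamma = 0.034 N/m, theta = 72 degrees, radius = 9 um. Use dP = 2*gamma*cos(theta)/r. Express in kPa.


Step 1: cos(72 deg) = 0.309
Step 2: Convert r to m: r = 9e-6 m
Step 3: dP = 2 * 0.034 * 0.309 / 9e-6 = 2334.7 Pa
Step 4: Convert Pa to kPa (divide by 1000).
dP = 2.33 kPa


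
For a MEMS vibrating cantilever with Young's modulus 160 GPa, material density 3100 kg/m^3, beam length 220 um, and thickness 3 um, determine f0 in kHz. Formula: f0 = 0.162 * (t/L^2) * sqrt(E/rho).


Step 1: Convert units to SI.
t_SI = 3e-6 m, L_SI = 220e-6 m
Step 2: Calculate sqrt(E/rho).
sqrt(160e9 / 3100) = 7184.21 m/s
Step 3: Compute f0.
f0 = 0.162 * 3e-6 / (220e-6)^2 * 7184.21 = 72139.0 Hz = 72.14 kHz


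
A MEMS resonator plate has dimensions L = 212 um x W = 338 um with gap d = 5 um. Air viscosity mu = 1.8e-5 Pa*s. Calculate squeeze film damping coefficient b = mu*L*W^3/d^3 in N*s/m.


Step 1: Convert to SI.
L = 212e-6 m, W = 338e-6 m, d = 5e-6 m
Step 2: W^3 = (338e-6)^3 = 3.86e-11 m^3
Step 3: d^3 = (5e-6)^3 = 1.25e-16 m^3
Step 4: b = 1.8e-5 * 212e-6 * 3.86e-11 / 1.25e-16
b = 1.18e-03 N*s/m


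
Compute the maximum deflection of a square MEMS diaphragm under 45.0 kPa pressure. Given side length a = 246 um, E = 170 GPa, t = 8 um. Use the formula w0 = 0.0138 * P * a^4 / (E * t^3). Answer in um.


Step 1: Convert pressure to compatible units (E is in GPa, so P in GPa).
P = 45.0 kPa = 45.0e-6 GPa
Step 2: Compute numerator: 0.0138 * P * a^4.
a^4 = 246^4 = 3662186256
numerator = 0.0138 * 45.0e-6 * 3662186256 = 2.2742e+03
Step 3: Compute denominator: E * t^3 = 170 * 8^3 = 87040
Step 4: w0 = numerator / denominator = 2.2742e+03 / 87040 = 0.0261 um


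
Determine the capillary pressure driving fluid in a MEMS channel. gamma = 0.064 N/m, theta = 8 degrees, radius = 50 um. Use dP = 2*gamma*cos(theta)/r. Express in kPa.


Step 1: cos(8 deg) = 0.9903
Step 2: Convert r to m: r = 50e-6 m
Step 3: dP = 2 * 0.064 * 0.9903 / 50e-6 = 2535.2 Pa
Step 4: Convert Pa to kPa (divide by 1000).
dP = 2.54 kPa


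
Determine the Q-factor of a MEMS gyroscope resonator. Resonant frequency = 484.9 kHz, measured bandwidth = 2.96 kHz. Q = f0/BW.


Step 1: Q = f0 / bandwidth
Step 2: Q = 484.9 / 2.96
Q = 163.8


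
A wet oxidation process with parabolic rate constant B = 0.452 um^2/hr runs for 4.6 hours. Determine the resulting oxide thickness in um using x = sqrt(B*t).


Step 1: Compute B*t = 0.452 * 4.6 = 2.0792
Step 2: x = sqrt(2.0792)
x = 1.442 um


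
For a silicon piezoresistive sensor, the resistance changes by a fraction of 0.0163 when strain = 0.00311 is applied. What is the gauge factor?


Step 1: Identify values.
dR/R = 0.0163, strain = 0.00311
Step 2: GF = (dR/R) / strain = 0.0163 / 0.00311
GF = 5.2


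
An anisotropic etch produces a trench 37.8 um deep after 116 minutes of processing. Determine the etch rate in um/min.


Step 1: Etch rate = depth / time
Step 2: rate = 37.8 / 116
rate = 0.326 um/min


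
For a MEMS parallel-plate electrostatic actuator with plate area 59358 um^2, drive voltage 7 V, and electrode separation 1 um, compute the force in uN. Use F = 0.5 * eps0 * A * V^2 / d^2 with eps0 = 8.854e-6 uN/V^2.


Step 1: Identify parameters.
eps0 = 8.854e-6 uN/V^2, A = 59358 um^2, V = 7 V, d = 1 um
Step 2: Compute V^2 = 7^2 = 49
Step 3: Compute d^2 = 1^2 = 1
Step 4: F = 0.5 * 8.854e-6 * 59358 * 49 / 1
F = 12.876 uN


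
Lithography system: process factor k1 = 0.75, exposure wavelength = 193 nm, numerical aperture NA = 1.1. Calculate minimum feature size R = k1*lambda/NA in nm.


Step 1: Identify values: k1 = 0.75, lambda = 193 nm, NA = 1.1
Step 2: R = k1 * lambda / NA
R = 0.75 * 193 / 1.1
R = 131.6 nm


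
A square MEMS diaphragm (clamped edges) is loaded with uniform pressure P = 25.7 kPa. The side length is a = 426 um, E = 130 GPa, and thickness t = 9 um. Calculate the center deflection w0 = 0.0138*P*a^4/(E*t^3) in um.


Step 1: Convert pressure to compatible units (E is in GPa, so P in GPa).
P = 25.7 kPa = 25.7e-6 GPa
Step 2: Compute numerator: 0.0138 * P * a^4.
a^4 = 426^4 = 32933538576
numerator = 0.0138 * 25.7e-6 * 32933538576 = 1.16802e+04
Step 3: Compute denominator: E * t^3 = 130 * 9^3 = 94770
Step 4: w0 = numerator / denominator = 1.16802e+04 / 94770 = 0.1232 um


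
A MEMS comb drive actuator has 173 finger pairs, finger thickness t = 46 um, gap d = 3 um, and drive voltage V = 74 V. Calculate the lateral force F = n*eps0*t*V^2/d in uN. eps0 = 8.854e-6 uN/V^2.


Step 1: Parameters: n=173, eps0=8.854e-6 uN/V^2, t=46 um, V=74 V, d=3 um
Step 2: V^2 = 5476
Step 3: F = 173 * 8.854e-6 * 46 * 5476 / 3
F = 128.613 uN


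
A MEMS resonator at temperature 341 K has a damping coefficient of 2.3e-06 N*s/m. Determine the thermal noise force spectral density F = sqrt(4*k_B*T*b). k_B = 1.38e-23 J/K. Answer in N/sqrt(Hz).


Step 1: Compute 4 * k_B * T * b
= 4 * 1.38e-23 * 341 * 2.3e-06
= 4.3293e-26 N^2/Hz
Step 2: F_noise = sqrt(4.3293e-26)
F_noise = 2.08e-13 N/sqrt(Hz)


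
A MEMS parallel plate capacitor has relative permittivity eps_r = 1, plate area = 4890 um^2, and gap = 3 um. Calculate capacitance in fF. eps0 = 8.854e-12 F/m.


Step 1: Convert area to m^2: A = 4890e-12 m^2
Step 2: Convert gap to m: d = 3e-6 m
Step 3: C = eps0 * eps_r * A / d
C = 8.854e-12 * 1 * 4890e-12 / 3e-6
Step 4: Convert to fF (multiply by 1e15).
C = 14.43 fF


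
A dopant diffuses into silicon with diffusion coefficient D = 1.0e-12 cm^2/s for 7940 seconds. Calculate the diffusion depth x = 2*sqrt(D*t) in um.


Step 1: Compute D*t = 1.0e-12 * 7940 = 7.94e-09 cm^2
Step 2: sqrt(D*t) = 8.91067e-05 cm
Step 3: x = 2 * 8.91067e-05 cm = 1.782134e-04 cm
Step 4: Convert to um (1 cm = 1e4 um): x = 1.782 um


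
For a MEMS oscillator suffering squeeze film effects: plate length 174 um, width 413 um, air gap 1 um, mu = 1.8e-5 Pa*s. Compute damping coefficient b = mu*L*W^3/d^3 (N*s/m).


Step 1: Convert to SI.
L = 174e-6 m, W = 413e-6 m, d = 1e-6 m
Step 2: W^3 = (413e-6)^3 = 7.04e-11 m^3
Step 3: d^3 = (1e-6)^3 = 1.00e-18 m^3
Step 4: b = 1.8e-5 * 174e-6 * 7.04e-11 / 1.00e-18
b = 2.21e-01 N*s/m


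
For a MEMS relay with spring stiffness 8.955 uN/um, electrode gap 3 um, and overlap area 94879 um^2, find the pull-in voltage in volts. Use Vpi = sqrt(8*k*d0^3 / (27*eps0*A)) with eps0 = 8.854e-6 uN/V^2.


Step 1: Compute numerator: 8 * k * d0^3 = 8 * 8.955 * 3^3 = 1934.28
Step 2: Compute denominator: 27 * eps0 * A = 27 * 8.854e-6 * 94879 = 22.681584
Step 3: Vpi = sqrt(1934.28 / 22.681584)
Vpi = 9.23 V


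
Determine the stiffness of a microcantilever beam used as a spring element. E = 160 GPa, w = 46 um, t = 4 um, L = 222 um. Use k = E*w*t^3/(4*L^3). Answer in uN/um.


Step 1: Convert E to consistent units (1 GPa = 1000 uN/um^2).
E = 160 GPa = 160000 uN/um^2
Step 2: Compute t^3 = 4^3 = 64
Step 3: Compute L^3 = 222^3 = 10941048
Step 4: k = 160000 * 46 * 64 / (4 * 10941048)
k = 10.7631 uN/um


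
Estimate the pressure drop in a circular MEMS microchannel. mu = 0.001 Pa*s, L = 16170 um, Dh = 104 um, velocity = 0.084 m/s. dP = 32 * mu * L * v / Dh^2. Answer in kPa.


Step 1: Convert to SI: L = 16170e-6 m, Dh = 104e-6 m
Step 2: dP = 32 * 0.001 * 16170e-6 * 0.084 / (104e-6)^2
Step 3: dP = 4018.58 Pa
Step 4: Convert to kPa: dP = 4.02 kPa


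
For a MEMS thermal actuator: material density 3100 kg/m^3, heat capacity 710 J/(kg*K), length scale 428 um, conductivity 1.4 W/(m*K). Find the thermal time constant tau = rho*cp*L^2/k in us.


Step 1: Convert L to m: L = 428e-6 m
Step 2: L^2 = (428e-6)^2 = 1.83184e-07 m^2
Step 3: tau = 3100 * 710 * 1.83184e-07 / 1.4 = 2.8799141714e-01 s
Step 4: Convert to microseconds (multiply by 1e6).
tau = 287991.417 us


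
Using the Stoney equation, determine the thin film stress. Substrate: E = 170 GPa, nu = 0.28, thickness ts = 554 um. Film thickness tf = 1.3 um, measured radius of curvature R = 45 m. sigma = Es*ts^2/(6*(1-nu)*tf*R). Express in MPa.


Step 1: Compute numerator: Es * ts^2 = 170 * 554^2 = 52175720 (GPa*um^2)
Step 2: Compute denominator (R in um): 6*(1-nu)*tf*R = 6*0.72*1.3*45e6 = 252720000.0 (um^2)
Step 3: sigma (GPa) = 52175720 / 252720000.0 = 2.06457e-01 GPa
Step 4: Convert to MPa (x1000): sigma = 206.5 MPa


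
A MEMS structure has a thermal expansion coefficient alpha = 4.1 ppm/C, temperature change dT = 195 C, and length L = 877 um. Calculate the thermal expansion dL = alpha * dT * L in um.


Step 1: Convert CTE: alpha = 4.1 ppm/C = 4.1e-6 /C
Step 2: dL = 4.1e-6 * 195 * 877
dL = 0.7012 um


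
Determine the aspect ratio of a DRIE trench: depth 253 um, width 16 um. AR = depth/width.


Step 1: AR = depth / width
Step 2: AR = 253 / 16
AR = 15.8


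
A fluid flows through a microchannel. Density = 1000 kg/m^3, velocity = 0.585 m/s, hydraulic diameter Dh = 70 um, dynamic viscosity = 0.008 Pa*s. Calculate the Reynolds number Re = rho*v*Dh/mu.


Step 1: Convert Dh to meters: Dh = 70e-6 m
Step 2: Re = rho * v * Dh / mu
Re = 1000 * 0.585 * 70e-6 / 0.008
Re = 5.119


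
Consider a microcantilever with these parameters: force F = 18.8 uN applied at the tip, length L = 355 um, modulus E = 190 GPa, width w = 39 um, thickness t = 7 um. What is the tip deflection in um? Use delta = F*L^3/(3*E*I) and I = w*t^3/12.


Step 1: Calculate the second moment of area.
I = w * t^3 / 12 = 39 * 7^3 / 12 = 1114.75 um^4
Step 2: Convert E to consistent units (1 GPa = 1000 uN/um^2).
E = 190 GPa = 190000 uN/um^2
Step 3: Calculate tip deflection.
delta = F * L^3 / (3 * E * I)
delta = 18.8 * 355^3 / (3 * 190000 * 1114.75)
delta = 1.3237 um


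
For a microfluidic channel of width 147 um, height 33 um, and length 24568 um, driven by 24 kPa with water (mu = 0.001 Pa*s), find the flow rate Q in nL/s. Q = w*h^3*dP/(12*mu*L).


Step 1: Convert all dimensions to SI (meters).
w = 147e-6 m, h = 33e-6 m, L = 24568e-6 m, dP = 24e3 Pa
Step 2: Q = w * h^3 * dP / (12 * mu * L)
Q = 147e-6 * (33e-6)^3 * 24e3 / (12 * 0.001 * 24568e-6) = 4.300504e-10 m^3/s
Step 3: Convert Q from m^3/s to nL/s (1 m^3 = 1e12 nL, so multiply by 1e12).
Q = 430.05 nL/s


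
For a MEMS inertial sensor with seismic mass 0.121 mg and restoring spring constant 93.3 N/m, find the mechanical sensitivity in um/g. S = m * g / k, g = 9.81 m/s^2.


Step 1: Convert mass: m = 0.121 mg = 1.21e-07 kg
Step 2: S = m * g / k = 1.21e-07 * 9.81 / 93.3
Step 3: S = 1.27e-08 m/g
Step 4: Convert to um/g: S = 0.013 um/g


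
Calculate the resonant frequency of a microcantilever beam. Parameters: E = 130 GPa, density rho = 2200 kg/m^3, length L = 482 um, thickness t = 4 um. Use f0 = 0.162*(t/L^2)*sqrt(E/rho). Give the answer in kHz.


Step 1: Convert units to SI.
t_SI = 4e-6 m, L_SI = 482e-6 m
Step 2: Calculate sqrt(E/rho).
sqrt(130e9 / 2200) = 7687.06 m/s
Step 3: Compute f0.
f0 = 0.162 * 4e-6 / (482e-6)^2 * 7687.06 = 21440.8 Hz = 21.44 kHz


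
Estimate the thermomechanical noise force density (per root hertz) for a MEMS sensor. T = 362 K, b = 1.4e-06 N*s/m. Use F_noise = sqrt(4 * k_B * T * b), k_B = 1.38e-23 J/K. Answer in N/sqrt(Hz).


Step 1: Compute 4 * k_B * T * b
= 4 * 1.38e-23 * 362 * 1.4e-06
= 2.7975e-26 N^2/Hz
Step 2: F_noise = sqrt(2.7975e-26)
F_noise = 1.67e-13 N/sqrt(Hz)


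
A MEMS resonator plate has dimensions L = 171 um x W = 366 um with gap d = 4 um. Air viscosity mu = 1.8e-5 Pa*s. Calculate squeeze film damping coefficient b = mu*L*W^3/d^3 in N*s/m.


Step 1: Convert to SI.
L = 171e-6 m, W = 366e-6 m, d = 4e-6 m
Step 2: W^3 = (366e-6)^3 = 4.90e-11 m^3
Step 3: d^3 = (4e-6)^3 = 6.40e-17 m^3
Step 4: b = 1.8e-5 * 171e-6 * 4.90e-11 / 6.40e-17
b = 2.36e-03 N*s/m


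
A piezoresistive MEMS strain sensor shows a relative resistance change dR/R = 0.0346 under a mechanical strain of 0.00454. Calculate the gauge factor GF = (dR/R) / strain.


Step 1: Identify values.
dR/R = 0.0346, strain = 0.00454
Step 2: GF = (dR/R) / strain = 0.0346 / 0.00454
GF = 7.6


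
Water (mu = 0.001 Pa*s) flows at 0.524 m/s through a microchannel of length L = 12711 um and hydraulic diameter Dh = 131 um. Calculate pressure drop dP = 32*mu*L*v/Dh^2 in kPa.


Step 1: Convert to SI: L = 12711e-6 m, Dh = 131e-6 m
Step 2: dP = 32 * 0.001 * 12711e-6 * 0.524 / (131e-6)^2
Step 3: dP = 12419.91 Pa
Step 4: Convert to kPa: dP = 12.42 kPa


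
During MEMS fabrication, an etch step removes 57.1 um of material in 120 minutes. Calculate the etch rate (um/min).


Step 1: Etch rate = depth / time
Step 2: rate = 57.1 / 120
rate = 0.476 um/min


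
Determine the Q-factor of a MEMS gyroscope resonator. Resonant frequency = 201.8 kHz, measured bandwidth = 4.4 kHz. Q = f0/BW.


Step 1: Q = f0 / bandwidth
Step 2: Q = 201.8 / 4.4
Q = 45.9


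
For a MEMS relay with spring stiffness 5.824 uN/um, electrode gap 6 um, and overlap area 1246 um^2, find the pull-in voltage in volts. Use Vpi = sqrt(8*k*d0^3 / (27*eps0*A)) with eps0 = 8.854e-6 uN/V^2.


Step 1: Compute numerator: 8 * k * d0^3 = 8 * 5.824 * 6^3 = 10063.872
Step 2: Compute denominator: 27 * eps0 * A = 27 * 8.854e-6 * 1246 = 0.297866
Step 3: Vpi = sqrt(10063.872 / 0.297866)
Vpi = 183.81 V


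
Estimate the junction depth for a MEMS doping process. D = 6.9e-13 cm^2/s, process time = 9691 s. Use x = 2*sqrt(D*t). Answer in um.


Step 1: Compute D*t = 6.9e-13 * 9691 = 6.68679e-09 cm^2
Step 2: sqrt(D*t) = 8.17728e-05 cm
Step 3: x = 2 * 8.17728e-05 cm = 1.635456e-04 cm
Step 4: Convert to um (1 cm = 1e4 um): x = 1.635 um


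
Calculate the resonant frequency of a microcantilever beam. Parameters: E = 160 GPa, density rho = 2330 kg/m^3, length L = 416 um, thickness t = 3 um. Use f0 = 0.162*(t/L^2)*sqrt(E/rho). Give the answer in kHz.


Step 1: Convert units to SI.
t_SI = 3e-6 m, L_SI = 416e-6 m
Step 2: Calculate sqrt(E/rho).
sqrt(160e9 / 2330) = 8286.71 m/s
Step 3: Compute f0.
f0 = 0.162 * 3e-6 / (416e-6)^2 * 8286.71 = 23271.9 Hz = 23.27 kHz


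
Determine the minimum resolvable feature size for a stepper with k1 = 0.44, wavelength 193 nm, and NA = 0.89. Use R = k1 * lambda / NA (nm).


Step 1: Identify values: k1 = 0.44, lambda = 193 nm, NA = 0.89
Step 2: R = k1 * lambda / NA
R = 0.44 * 193 / 0.89
R = 95.4 nm


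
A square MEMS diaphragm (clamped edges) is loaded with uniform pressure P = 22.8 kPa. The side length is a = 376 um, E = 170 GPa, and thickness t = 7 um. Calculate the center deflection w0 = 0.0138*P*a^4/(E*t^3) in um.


Step 1: Convert pressure to compatible units (E is in GPa, so P in GPa).
P = 22.8 kPa = 22.8e-6 GPa
Step 2: Compute numerator: 0.0138 * P * a^4.
a^4 = 376^4 = 19987173376
numerator = 0.0138 * 22.8e-6 * 19987173376 = 6.28876e+03
Step 3: Compute denominator: E * t^3 = 170 * 7^3 = 58310
Step 4: w0 = numerator / denominator = 6.28876e+03 / 58310 = 0.1079 um


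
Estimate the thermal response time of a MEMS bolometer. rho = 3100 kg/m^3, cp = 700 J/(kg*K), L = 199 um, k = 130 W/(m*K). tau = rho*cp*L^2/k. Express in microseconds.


Step 1: Convert L to m: L = 199e-6 m
Step 2: L^2 = (199e-6)^2 = 3.9601e-08 m^2
Step 3: tau = 3100 * 700 * 3.9601e-08 / 130 = 6.6103208e-04 s
Step 4: Convert to microseconds (multiply by 1e6).
tau = 661.032 us


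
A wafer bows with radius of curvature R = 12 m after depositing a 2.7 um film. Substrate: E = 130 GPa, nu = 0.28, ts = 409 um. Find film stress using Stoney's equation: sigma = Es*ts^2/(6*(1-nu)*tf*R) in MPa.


Step 1: Compute numerator: Es * ts^2 = 130 * 409^2 = 21746530 (GPa*um^2)
Step 2: Compute denominator (R in um): 6*(1-nu)*tf*R = 6*0.72*2.7*12e6 = 139968000.0 (um^2)
Step 3: sigma (GPa) = 21746530 / 139968000.0 = 1.55368e-01 GPa
Step 4: Convert to MPa (x1000): sigma = 155.4 MPa


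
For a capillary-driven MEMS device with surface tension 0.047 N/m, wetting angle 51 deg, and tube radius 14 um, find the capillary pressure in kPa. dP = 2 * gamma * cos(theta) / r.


Step 1: cos(51 deg) = 0.6293
Step 2: Convert r to m: r = 14e-6 m
Step 3: dP = 2 * 0.047 * 0.6293 / 14e-6 = 4225.3 Pa
Step 4: Convert Pa to kPa (divide by 1000).
dP = 4.23 kPa


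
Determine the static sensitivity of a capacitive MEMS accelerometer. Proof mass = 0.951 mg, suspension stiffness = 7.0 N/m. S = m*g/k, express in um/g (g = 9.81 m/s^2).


Step 1: Convert mass: m = 0.951 mg = 9.51e-07 kg
Step 2: S = m * g / k = 9.51e-07 * 9.81 / 7.0
Step 3: S = 1.33e-06 m/g
Step 4: Convert to um/g: S = 1.333 um/g


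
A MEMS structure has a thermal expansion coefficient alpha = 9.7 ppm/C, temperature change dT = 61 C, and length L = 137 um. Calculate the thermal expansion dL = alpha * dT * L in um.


Step 1: Convert CTE: alpha = 9.7 ppm/C = 9.7e-6 /C
Step 2: dL = 9.7e-6 * 61 * 137
dL = 0.0811 um


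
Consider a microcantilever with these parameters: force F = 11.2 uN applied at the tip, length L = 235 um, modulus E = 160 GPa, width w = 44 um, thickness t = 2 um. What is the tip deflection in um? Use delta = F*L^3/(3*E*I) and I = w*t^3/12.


Step 1: Calculate the second moment of area.
I = w * t^3 / 12 = 44 * 2^3 / 12 = 29.3333 um^4
Step 2: Convert E to consistent units (1 GPa = 1000 uN/um^2).
E = 160 GPa = 160000 uN/um^2
Step 3: Calculate tip deflection.
delta = F * L^3 / (3 * E * I)
delta = 11.2 * 235^3 / (3 * 160000 * 29.3333)
delta = 10.3233 um


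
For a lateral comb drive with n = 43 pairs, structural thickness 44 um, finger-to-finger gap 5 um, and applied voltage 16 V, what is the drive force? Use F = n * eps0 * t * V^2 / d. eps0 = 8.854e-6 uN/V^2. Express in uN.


Step 1: Parameters: n=43, eps0=8.854e-6 uN/V^2, t=44 um, V=16 V, d=5 um
Step 2: V^2 = 256
Step 3: F = 43 * 8.854e-6 * 44 * 256 / 5
F = 0.858 uN


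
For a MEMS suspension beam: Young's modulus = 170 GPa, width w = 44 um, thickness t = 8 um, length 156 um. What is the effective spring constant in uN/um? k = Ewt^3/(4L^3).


Step 1: Convert E to consistent units (1 GPa = 1000 uN/um^2).
E = 170 GPa = 170000 uN/um^2
Step 2: Compute t^3 = 8^3 = 512
Step 3: Compute L^3 = 156^3 = 3796416
Step 4: k = 170000 * 44 * 512 / (4 * 3796416)
k = 252.1958 uN/um


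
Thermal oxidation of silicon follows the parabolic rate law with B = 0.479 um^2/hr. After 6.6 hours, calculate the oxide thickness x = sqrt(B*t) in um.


Step 1: Compute B*t = 0.479 * 6.6 = 3.1614
Step 2: x = sqrt(3.1614)
x = 1.778 um


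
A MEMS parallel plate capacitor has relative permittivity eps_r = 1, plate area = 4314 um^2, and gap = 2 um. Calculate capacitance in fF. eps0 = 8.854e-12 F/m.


Step 1: Convert area to m^2: A = 4314e-12 m^2
Step 2: Convert gap to m: d = 2e-6 m
Step 3: C = eps0 * eps_r * A / d
C = 8.854e-12 * 1 * 4314e-12 / 2e-6
Step 4: Convert to fF (multiply by 1e15).
C = 19.1 fF


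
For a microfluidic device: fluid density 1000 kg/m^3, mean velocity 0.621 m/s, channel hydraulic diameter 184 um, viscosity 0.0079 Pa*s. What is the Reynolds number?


Step 1: Convert Dh to meters: Dh = 184e-6 m
Step 2: Re = rho * v * Dh / mu
Re = 1000 * 0.621 * 184e-6 / 0.0079
Re = 14.464


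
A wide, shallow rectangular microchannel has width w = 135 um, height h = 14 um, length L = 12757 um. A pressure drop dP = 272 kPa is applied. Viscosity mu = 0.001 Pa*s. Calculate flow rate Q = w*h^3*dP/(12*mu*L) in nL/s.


Step 1: Convert all dimensions to SI (meters).
w = 135e-6 m, h = 14e-6 m, L = 12757e-6 m, dP = 272e3 Pa
Step 2: Q = w * h^3 * dP / (12 * mu * L)
Q = 135e-6 * (14e-6)^3 * 272e3 / (12 * 0.001 * 12757e-6) = 6.5819864e-10 m^3/s
Step 3: Convert Q from m^3/s to nL/s (1 m^3 = 1e12 nL, so multiply by 1e12).
Q = 658.199 nL/s


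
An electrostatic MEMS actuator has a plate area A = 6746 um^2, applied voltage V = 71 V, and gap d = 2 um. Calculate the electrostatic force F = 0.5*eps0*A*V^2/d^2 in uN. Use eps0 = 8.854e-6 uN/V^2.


Step 1: Identify parameters.
eps0 = 8.854e-6 uN/V^2, A = 6746 um^2, V = 71 V, d = 2 um
Step 2: Compute V^2 = 71^2 = 5041
Step 3: Compute d^2 = 2^2 = 4
Step 4: F = 0.5 * 8.854e-6 * 6746 * 5041 / 4
F = 37.637 uN


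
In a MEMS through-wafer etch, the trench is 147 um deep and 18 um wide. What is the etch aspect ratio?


Step 1: AR = depth / width
Step 2: AR = 147 / 18
AR = 8.2


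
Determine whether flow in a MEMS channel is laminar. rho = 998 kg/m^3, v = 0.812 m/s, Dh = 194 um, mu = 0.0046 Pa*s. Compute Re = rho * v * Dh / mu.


Step 1: Convert Dh to meters: Dh = 194e-6 m
Step 2: Re = rho * v * Dh / mu
Re = 998 * 0.812 * 194e-6 / 0.0046
Re = 34.177
Since Re = 34.177 is below ~2300, the flow is laminar.


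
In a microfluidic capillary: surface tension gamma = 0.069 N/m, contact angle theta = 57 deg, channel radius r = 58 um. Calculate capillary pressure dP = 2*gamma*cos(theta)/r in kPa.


Step 1: cos(57 deg) = 0.5446
Step 2: Convert r to m: r = 58e-6 m
Step 3: dP = 2 * 0.069 * 0.5446 / 58e-6 = 1295.8 Pa
Step 4: Convert Pa to kPa (divide by 1000).
dP = 1.3 kPa


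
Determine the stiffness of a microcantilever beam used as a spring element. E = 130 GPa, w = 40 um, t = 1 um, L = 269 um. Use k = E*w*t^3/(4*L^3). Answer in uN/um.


Step 1: Convert E to consistent units (1 GPa = 1000 uN/um^2).
E = 130 GPa = 130000 uN/um^2
Step 2: Compute t^3 = 1^3 = 1
Step 3: Compute L^3 = 269^3 = 19465109
Step 4: k = 130000 * 40 * 1 / (4 * 19465109)
k = 0.0668 uN/um


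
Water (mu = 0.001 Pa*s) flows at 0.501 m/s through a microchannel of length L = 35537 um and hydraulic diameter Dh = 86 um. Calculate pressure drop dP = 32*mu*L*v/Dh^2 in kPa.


Step 1: Convert to SI: L = 35537e-6 m, Dh = 86e-6 m
Step 2: dP = 32 * 0.001 * 35537e-6 * 0.501 / (86e-6)^2
Step 3: dP = 77032.07 Pa
Step 4: Convert to kPa: dP = 77.03 kPa


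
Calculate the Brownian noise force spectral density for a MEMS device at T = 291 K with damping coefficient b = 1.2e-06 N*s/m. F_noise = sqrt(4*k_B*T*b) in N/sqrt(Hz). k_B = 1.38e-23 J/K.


Step 1: Compute 4 * k_B * T * b
= 4 * 1.38e-23 * 291 * 1.2e-06
= 1.9276e-26 N^2/Hz
Step 2: F_noise = sqrt(1.9276e-26)
F_noise = 1.39e-13 N/sqrt(Hz)


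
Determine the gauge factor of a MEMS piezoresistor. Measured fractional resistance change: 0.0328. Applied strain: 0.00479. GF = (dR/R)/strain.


Step 1: Identify values.
dR/R = 0.0328, strain = 0.00479
Step 2: GF = (dR/R) / strain = 0.0328 / 0.00479
GF = 6.8


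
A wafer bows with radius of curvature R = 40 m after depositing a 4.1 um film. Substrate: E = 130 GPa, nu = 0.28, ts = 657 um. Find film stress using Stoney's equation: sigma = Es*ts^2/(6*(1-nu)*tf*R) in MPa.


Step 1: Compute numerator: Es * ts^2 = 130 * 657^2 = 56114370 (GPa*um^2)
Step 2: Compute denominator (R in um): 6*(1-nu)*tf*R = 6*0.72*4.1*40e6 = 708480000.0 (um^2)
Step 3: sigma (GPa) = 56114370 / 708480000.0 = 7.9204e-02 GPa
Step 4: Convert to MPa (x1000): sigma = 79.2 MPa


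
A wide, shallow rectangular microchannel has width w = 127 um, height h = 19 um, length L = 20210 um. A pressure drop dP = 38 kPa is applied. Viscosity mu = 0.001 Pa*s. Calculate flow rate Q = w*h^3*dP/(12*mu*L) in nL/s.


Step 1: Convert all dimensions to SI (meters).
w = 127e-6 m, h = 19e-6 m, L = 20210e-6 m, dP = 38e3 Pa
Step 2: Q = w * h^3 * dP / (12 * mu * L)
Q = 127e-6 * (19e-6)^3 * 38e3 / (12 * 0.001 * 20210e-6) = 1.364899e-10 m^3/s
Step 3: Convert Q from m^3/s to nL/s (1 m^3 = 1e12 nL, so multiply by 1e12).
Q = 136.49 nL/s


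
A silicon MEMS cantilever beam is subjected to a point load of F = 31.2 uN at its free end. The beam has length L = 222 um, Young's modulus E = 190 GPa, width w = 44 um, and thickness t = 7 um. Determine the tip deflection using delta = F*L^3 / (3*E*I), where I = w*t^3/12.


Step 1: Calculate the second moment of area.
I = w * t^3 / 12 = 44 * 7^3 / 12 = 1257.6667 um^4
Step 2: Convert E to consistent units (1 GPa = 1000 uN/um^2).
E = 190 GPa = 190000 uN/um^2
Step 3: Calculate tip deflection.
delta = F * L^3 / (3 * E * I)
delta = 31.2 * 222^3 / (3 * 190000 * 1257.6667)
delta = 0.4762 um


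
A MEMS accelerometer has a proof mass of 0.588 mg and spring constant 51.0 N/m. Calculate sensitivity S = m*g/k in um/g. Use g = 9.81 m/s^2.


Step 1: Convert mass: m = 0.588 mg = 5.88e-07 kg
Step 2: S = m * g / k = 5.88e-07 * 9.81 / 51.0
Step 3: S = 1.13e-07 m/g
Step 4: Convert to um/g: S = 0.113 um/g


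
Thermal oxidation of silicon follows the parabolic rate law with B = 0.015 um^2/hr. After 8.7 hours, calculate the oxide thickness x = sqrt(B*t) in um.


Step 1: Compute B*t = 0.015 * 8.7 = 0.1305
Step 2: x = sqrt(0.1305)
x = 0.361 um


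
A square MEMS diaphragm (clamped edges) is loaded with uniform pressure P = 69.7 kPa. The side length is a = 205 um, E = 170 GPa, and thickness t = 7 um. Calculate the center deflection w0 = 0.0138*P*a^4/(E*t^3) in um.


Step 1: Convert pressure to compatible units (E is in GPa, so P in GPa).
P = 69.7 kPa = 69.7e-6 GPa
Step 2: Compute numerator: 0.0138 * P * a^4.
a^4 = 205^4 = 1766100625
numerator = 0.0138 * 69.7e-6 * 1766100625 = 1.6987e+03
Step 3: Compute denominator: E * t^3 = 170 * 7^3 = 58310
Step 4: w0 = numerator / denominator = 1.6987e+03 / 58310 = 0.0291 um


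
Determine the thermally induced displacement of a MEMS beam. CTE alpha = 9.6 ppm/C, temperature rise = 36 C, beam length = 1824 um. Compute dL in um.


Step 1: Convert CTE: alpha = 9.6 ppm/C = 9.6e-6 /C
Step 2: dL = 9.6e-6 * 36 * 1824
dL = 0.6304 um


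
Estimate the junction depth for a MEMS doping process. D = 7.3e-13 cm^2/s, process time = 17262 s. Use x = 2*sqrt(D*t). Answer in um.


Step 1: Compute D*t = 7.3e-13 * 17262 = 1.260126e-08 cm^2
Step 2: sqrt(D*t) = 1.12255e-04 cm
Step 3: x = 2 * 1.12255e-04 cm = 2.2451e-04 cm
Step 4: Convert to um (1 cm = 1e4 um): x = 2.245 um


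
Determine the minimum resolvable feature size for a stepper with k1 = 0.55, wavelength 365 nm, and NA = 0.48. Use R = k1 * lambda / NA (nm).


Step 1: Identify values: k1 = 0.55, lambda = 365 nm, NA = 0.48
Step 2: R = k1 * lambda / NA
R = 0.55 * 365 / 0.48
R = 418.2 nm


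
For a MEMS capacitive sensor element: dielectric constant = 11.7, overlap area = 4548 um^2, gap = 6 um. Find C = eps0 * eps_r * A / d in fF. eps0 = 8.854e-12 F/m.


Step 1: Convert area to m^2: A = 4548e-12 m^2
Step 2: Convert gap to m: d = 6e-6 m
Step 3: C = eps0 * eps_r * A / d
C = 8.854e-12 * 11.7 * 4548e-12 / 6e-6
Step 4: Convert to fF (multiply by 1e15).
C = 78.52 fF


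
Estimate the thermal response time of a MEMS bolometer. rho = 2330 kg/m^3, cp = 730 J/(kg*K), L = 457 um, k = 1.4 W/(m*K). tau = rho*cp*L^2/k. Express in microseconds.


Step 1: Convert L to m: L = 457e-6 m
Step 2: L^2 = (457e-6)^2 = 2.08849e-07 m^2
Step 3: tau = 2330 * 730 * 2.08849e-07 / 1.4 = 2.5373661721e-01 s
Step 4: Convert to microseconds (multiply by 1e6).
tau = 253736.617 us


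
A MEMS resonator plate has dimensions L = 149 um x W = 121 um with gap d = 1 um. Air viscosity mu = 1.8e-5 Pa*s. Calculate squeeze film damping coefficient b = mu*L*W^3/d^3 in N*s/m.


Step 1: Convert to SI.
L = 149e-6 m, W = 121e-6 m, d = 1e-6 m
Step 2: W^3 = (121e-6)^3 = 1.77e-12 m^3
Step 3: d^3 = (1e-6)^3 = 1.00e-18 m^3
Step 4: b = 1.8e-5 * 149e-6 * 1.77e-12 / 1.00e-18
b = 4.75e-03 N*s/m


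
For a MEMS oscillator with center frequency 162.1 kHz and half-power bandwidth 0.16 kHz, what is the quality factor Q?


Step 1: Q = f0 / bandwidth
Step 2: Q = 162.1 / 0.16
Q = 1013.1


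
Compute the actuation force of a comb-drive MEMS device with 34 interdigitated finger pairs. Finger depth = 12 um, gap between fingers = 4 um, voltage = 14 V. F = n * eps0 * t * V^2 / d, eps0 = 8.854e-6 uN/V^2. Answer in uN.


Step 1: Parameters: n=34, eps0=8.854e-6 uN/V^2, t=12 um, V=14 V, d=4 um
Step 2: V^2 = 196
Step 3: F = 34 * 8.854e-6 * 12 * 196 / 4
F = 0.177 uN


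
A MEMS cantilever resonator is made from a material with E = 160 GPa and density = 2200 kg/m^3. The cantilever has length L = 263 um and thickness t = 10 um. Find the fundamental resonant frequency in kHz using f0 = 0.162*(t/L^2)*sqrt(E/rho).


Step 1: Convert units to SI.
t_SI = 10e-6 m, L_SI = 263e-6 m
Step 2: Calculate sqrt(E/rho).
sqrt(160e9 / 2200) = 8528.03 m/s
Step 3: Compute f0.
f0 = 0.162 * 10e-6 / (263e-6)^2 * 8528.03 = 199734.1 Hz = 199.73 kHz


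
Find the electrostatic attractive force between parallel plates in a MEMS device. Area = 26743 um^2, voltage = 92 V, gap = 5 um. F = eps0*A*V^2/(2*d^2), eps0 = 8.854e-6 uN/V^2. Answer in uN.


Step 1: Identify parameters.
eps0 = 8.854e-6 uN/V^2, A = 26743 um^2, V = 92 V, d = 5 um
Step 2: Compute V^2 = 92^2 = 8464
Step 3: Compute d^2 = 5^2 = 25
Step 4: F = 0.5 * 8.854e-6 * 26743 * 8464 / 25
F = 40.083 uN


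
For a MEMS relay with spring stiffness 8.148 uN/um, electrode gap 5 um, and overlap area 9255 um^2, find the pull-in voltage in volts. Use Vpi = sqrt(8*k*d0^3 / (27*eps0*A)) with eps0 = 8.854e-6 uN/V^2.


Step 1: Compute numerator: 8 * k * d0^3 = 8 * 8.148 * 5^3 = 8148.0
Step 2: Compute denominator: 27 * eps0 * A = 27 * 8.854e-6 * 9255 = 2.212482
Step 3: Vpi = sqrt(8148.0 / 2.212482)
Vpi = 60.69 V


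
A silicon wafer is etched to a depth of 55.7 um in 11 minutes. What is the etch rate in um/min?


Step 1: Etch rate = depth / time
Step 2: rate = 55.7 / 11
rate = 5.064 um/min


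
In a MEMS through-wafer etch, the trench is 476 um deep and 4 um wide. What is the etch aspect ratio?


Step 1: AR = depth / width
Step 2: AR = 476 / 4
AR = 119.0


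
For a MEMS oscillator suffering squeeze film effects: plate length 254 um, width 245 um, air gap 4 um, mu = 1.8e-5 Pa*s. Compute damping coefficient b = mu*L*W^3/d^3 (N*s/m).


Step 1: Convert to SI.
L = 254e-6 m, W = 245e-6 m, d = 4e-6 m
Step 2: W^3 = (245e-6)^3 = 1.47e-11 m^3
Step 3: d^3 = (4e-6)^3 = 6.40e-17 m^3
Step 4: b = 1.8e-5 * 254e-6 * 1.47e-11 / 6.40e-17
b = 1.05e-03 N*s/m


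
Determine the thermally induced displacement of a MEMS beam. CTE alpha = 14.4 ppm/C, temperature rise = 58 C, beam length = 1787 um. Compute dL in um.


Step 1: Convert CTE: alpha = 14.4 ppm/C = 14.4e-6 /C
Step 2: dL = 14.4e-6 * 58 * 1787
dL = 1.4925 um


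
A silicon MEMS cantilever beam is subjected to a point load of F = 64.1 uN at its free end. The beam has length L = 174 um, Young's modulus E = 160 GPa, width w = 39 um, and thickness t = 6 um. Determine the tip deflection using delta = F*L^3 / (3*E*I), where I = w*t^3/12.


Step 1: Calculate the second moment of area.
I = w * t^3 / 12 = 39 * 6^3 / 12 = 702.0 um^4
Step 2: Convert E to consistent units (1 GPa = 1000 uN/um^2).
E = 160 GPa = 160000 uN/um^2
Step 3: Calculate tip deflection.
delta = F * L^3 / (3 * E * I)
delta = 64.1 * 174^3 / (3 * 160000 * 702.0)
delta = 1.0021 um


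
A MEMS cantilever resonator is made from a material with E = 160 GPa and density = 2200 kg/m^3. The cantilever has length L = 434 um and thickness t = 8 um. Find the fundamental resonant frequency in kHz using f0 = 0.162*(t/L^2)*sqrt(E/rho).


Step 1: Convert units to SI.
t_SI = 8e-6 m, L_SI = 434e-6 m
Step 2: Calculate sqrt(E/rho).
sqrt(160e9 / 2200) = 8528.03 m/s
Step 3: Compute f0.
f0 = 0.162 * 8e-6 / (434e-6)^2 * 8528.03 = 58677.9 Hz = 58.68 kHz


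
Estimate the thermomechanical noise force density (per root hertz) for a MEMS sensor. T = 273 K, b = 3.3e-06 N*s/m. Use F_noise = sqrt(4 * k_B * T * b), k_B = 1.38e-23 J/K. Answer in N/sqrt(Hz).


Step 1: Compute 4 * k_B * T * b
= 4 * 1.38e-23 * 273 * 3.3e-06
= 4.9730e-26 N^2/Hz
Step 2: F_noise = sqrt(4.9730e-26)
F_noise = 2.23e-13 N/sqrt(Hz)


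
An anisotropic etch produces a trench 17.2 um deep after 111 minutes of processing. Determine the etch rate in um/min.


Step 1: Etch rate = depth / time
Step 2: rate = 17.2 / 111
rate = 0.155 um/min


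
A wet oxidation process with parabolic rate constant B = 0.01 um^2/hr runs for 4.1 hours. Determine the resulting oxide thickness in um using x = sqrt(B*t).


Step 1: Compute B*t = 0.01 * 4.1 = 0.041
Step 2: x = sqrt(0.041)
x = 0.202 um


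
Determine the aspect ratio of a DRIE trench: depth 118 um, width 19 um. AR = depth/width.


Step 1: AR = depth / width
Step 2: AR = 118 / 19
AR = 6.2


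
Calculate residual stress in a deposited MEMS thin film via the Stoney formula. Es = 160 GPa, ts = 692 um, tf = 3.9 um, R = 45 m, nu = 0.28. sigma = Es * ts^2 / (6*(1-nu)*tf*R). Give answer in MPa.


Step 1: Compute numerator: Es * ts^2 = 160 * 692^2 = 76618240 (GPa*um^2)
Step 2: Compute denominator (R in um): 6*(1-nu)*tf*R = 6*0.72*3.9*45e6 = 758160000.0 (um^2)
Step 3: sigma (GPa) = 76618240 / 758160000.0 = 1.01058e-01 GPa
Step 4: Convert to MPa (x1000): sigma = 101.1 MPa


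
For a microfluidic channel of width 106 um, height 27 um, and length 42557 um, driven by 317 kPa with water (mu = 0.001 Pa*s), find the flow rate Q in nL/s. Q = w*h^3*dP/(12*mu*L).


Step 1: Convert all dimensions to SI (meters).
w = 106e-6 m, h = 27e-6 m, L = 42557e-6 m, dP = 317e3 Pa
Step 2: Q = w * h^3 * dP / (12 * mu * L)
Q = 106e-6 * (27e-6)^3 * 317e3 / (12 * 0.001 * 42557e-6) = 1.29510258e-09 m^3/s
Step 3: Convert Q from m^3/s to nL/s (1 m^3 = 1e12 nL, so multiply by 1e12).
Q = 1295.103 nL/s


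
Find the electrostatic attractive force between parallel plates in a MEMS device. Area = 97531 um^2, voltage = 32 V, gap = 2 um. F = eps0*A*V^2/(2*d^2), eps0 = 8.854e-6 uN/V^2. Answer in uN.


Step 1: Identify parameters.
eps0 = 8.854e-6 uN/V^2, A = 97531 um^2, V = 32 V, d = 2 um
Step 2: Compute V^2 = 32^2 = 1024
Step 3: Compute d^2 = 2^2 = 4
Step 4: F = 0.5 * 8.854e-6 * 97531 * 1024 / 4
F = 110.533 uN


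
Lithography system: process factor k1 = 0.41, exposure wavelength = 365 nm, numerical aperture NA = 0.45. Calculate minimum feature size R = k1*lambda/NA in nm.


Step 1: Identify values: k1 = 0.41, lambda = 365 nm, NA = 0.45
Step 2: R = k1 * lambda / NA
R = 0.41 * 365 / 0.45
R = 332.6 nm


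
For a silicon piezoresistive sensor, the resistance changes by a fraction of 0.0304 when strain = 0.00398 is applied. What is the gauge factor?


Step 1: Identify values.
dR/R = 0.0304, strain = 0.00398
Step 2: GF = (dR/R) / strain = 0.0304 / 0.00398
GF = 7.6


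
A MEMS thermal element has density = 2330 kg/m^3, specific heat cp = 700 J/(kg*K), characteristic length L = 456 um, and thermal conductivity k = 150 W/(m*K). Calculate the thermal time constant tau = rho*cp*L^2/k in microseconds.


Step 1: Convert L to m: L = 456e-6 m
Step 2: L^2 = (456e-6)^2 = 2.07936e-07 m^2
Step 3: tau = 2330 * 700 * 2.07936e-07 / 150 = 2.26095744e-03 s
Step 4: Convert to microseconds (multiply by 1e6).
tau = 2260.957 us


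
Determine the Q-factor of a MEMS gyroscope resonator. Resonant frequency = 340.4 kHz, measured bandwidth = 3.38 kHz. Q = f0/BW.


Step 1: Q = f0 / bandwidth
Step 2: Q = 340.4 / 3.38
Q = 100.7


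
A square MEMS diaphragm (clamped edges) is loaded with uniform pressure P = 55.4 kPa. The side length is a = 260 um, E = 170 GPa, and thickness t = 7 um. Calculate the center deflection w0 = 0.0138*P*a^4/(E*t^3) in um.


Step 1: Convert pressure to compatible units (E is in GPa, so P in GPa).
P = 55.4 kPa = 55.4e-6 GPa
Step 2: Compute numerator: 0.0138 * P * a^4.
a^4 = 260^4 = 4569760000
numerator = 0.0138 * 55.4e-6 * 4569760000 = 3.4937e+03
Step 3: Compute denominator: E * t^3 = 170 * 7^3 = 58310
Step 4: w0 = numerator / denominator = 3.4937e+03 / 58310 = 0.0599 um


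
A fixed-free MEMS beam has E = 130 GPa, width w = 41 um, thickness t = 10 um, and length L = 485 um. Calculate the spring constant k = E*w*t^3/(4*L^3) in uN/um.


Step 1: Convert E to consistent units (1 GPa = 1000 uN/um^2).
E = 130 GPa = 130000 uN/um^2
Step 2: Compute t^3 = 10^3 = 1000
Step 3: Compute L^3 = 485^3 = 114084125
Step 4: k = 130000 * 41 * 1000 / (4 * 114084125)
k = 11.68 uN/um


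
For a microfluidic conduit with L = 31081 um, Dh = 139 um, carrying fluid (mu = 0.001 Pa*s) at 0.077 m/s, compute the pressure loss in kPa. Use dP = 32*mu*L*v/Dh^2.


Step 1: Convert to SI: L = 31081e-6 m, Dh = 139e-6 m
Step 2: dP = 32 * 0.001 * 31081e-6 * 0.077 / (139e-6)^2
Step 3: dP = 3963.75 Pa
Step 4: Convert to kPa: dP = 3.96 kPa


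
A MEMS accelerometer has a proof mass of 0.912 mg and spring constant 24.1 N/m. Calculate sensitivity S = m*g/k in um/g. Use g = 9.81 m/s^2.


Step 1: Convert mass: m = 0.912 mg = 9.12e-07 kg
Step 2: S = m * g / k = 9.12e-07 * 9.81 / 24.1
Step 3: S = 3.71e-07 m/g
Step 4: Convert to um/g: S = 0.371 um/g
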